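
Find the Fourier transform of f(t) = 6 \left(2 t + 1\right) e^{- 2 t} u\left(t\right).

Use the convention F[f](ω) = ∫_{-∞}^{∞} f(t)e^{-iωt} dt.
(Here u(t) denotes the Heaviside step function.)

F(ω) = \frac{6 \left(- i \omega - 4\right)}{\omega^{2} - 4 i \omega - 4}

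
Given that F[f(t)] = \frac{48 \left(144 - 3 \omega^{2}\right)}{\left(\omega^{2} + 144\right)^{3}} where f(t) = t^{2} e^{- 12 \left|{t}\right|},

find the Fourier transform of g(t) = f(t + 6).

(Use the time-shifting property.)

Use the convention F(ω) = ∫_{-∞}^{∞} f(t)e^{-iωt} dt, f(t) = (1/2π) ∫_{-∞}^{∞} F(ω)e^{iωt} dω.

F[g](ω) = \frac{144 \left(48 - \omega^{2}\right) e^{6 i \omega}}{\left(\omega^{2} + 144\right)^{3}}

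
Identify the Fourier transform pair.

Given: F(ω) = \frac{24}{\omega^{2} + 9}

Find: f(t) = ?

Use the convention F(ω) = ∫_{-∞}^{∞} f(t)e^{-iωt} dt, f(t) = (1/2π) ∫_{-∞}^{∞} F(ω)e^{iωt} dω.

f(t) = 4 e^{- 3 \left|{t}\right|}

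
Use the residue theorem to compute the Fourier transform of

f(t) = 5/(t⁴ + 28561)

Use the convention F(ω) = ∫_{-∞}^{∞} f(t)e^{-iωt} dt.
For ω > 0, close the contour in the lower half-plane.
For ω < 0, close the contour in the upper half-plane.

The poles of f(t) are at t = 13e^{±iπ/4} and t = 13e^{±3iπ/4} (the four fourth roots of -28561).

Let g(z) = f(z)e^{-iωz}; for large |z| the factor e^{-iωz} decays in the lower half-plane when ω > 0 and in the upper half-plane when ω < 0.

Case ω > 0 (lower half-plane, clockwise contour ⇒ F(ω) = -2πi·ΣRes):
  Res_{z = - \frac{13 \sqrt{2}}{2} - \frac{13 \sqrt{2} i}{2}} g(z) = \frac{5 \sqrt{2} i \left(1 - i\right) e^{\frac{13 \sqrt{2} \omega \left(-1 + i\right)}{2}}}{17576}
  Res_{z = \frac{13 \sqrt{2}}{2} - \frac{13 \sqrt{2} i}{2}} g(z) = \frac{5 \sqrt{2} i \left(1 + i\right) e^{- \frac{13 \sqrt{2} \omega \left(1 + i\right)}{2}}}{17576}
  F(ω) = -2πi·ΣRes = \frac{5 \sqrt{2} \pi \left(1 - i\right) \left(e^{13 \sqrt{2} i \omega} + i\right) e^{- \frac{13 \sqrt{2} \omega \left(1 + i\right)}{2}}}{8788} = \frac{5 \pi e^{- \frac{13 \sqrt{2} \omega}{2}} \sin{\left(\frac{13 \sqrt{2} \omega}{2} + \frac{\pi}{4} \right)}}{2197}

Case ω < 0 (upper half-plane, counterclockwise contour ⇒ F(ω) = +2πi·ΣRes):
  Res_{z = \frac{13 \sqrt{2}}{2} + \frac{13 \sqrt{2} i}{2}} g(z) = \frac{5 \sqrt{2} i \left(-1 + i\right) e^{\frac{13 \sqrt{2} \omega \left(1 - i\right)}{2}}}{17576}
  Res_{z = - \frac{13 \sqrt{2}}{2} + \frac{13 \sqrt{2} i}{2}} g(z) = \frac{5 \sqrt{2} \left(1 - i\right) e^{\frac{13 \sqrt{2} \omega \left(1 + i\right)}{2}}}{17576}
  F(ω) = 2πi·ΣRes = - \frac{5 \sqrt{2} i \pi \left(i \left(1 - i\right) e^{\frac{13 \sqrt{2} \omega \left(1 - i\right)}{2}} - \left(1 - i\right) e^{\frac{13 \sqrt{2} \omega \left(1 + i\right)}{2}}\right)}{8788} = \frac{5 \pi e^{\frac{13 \sqrt{2} \omega}{2}} \cos{\left(\frac{13 \sqrt{2} \omega}{2} + \frac{\pi}{4} \right)}}{2197}

Both cases combine into a single formula in |ω|:

F(ω) = \frac{5 \pi e^{- \frac{13 \sqrt{2} \left|{\omega}\right|}{2}} \sin{\left(\frac{13 \sqrt{2} \left|{\omega}\right|}{2} + \frac{\pi}{4} \right)}}{2197}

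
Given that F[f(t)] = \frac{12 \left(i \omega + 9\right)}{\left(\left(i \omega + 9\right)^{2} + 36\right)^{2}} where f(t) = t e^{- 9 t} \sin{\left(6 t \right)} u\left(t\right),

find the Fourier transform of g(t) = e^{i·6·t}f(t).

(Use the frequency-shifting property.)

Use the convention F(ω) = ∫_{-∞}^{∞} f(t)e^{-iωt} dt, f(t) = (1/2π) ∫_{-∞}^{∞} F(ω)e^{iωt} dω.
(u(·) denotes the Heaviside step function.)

F[g](ω) = \frac{12 \left(i \left(\omega - 6\right) + 9\right)}{\left(\left(i \left(\omega - 6\right) + 9\right)^{2} + 36\right)^{2}}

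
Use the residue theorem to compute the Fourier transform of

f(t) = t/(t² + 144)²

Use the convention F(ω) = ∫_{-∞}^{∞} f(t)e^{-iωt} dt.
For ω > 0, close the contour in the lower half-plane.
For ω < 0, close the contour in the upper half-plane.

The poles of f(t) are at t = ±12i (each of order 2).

Let g(z) = f(z)e^{-iωz}; for large |z| the factor e^{-iωz} decays in the lower half-plane when ω > 0 and in the upper half-plane when ω < 0.

Case ω > 0 (lower half-plane, clockwise contour ⇒ F(ω) = -2πi·ΣRes):
  Res_{z = - 12 i} g(z) = \frac{\omega e^{- 12 \omega}}{48} (pole of order 2)
  F(ω) = -2πi·ΣRes = - \frac{i \pi \omega e^{- 12 \omega}}{24}

Case ω < 0 (upper half-plane, counterclockwise contour ⇒ F(ω) = +2πi·ΣRes):
  Res_{z = 12 i} g(z) = - \frac{\omega e^{12 \omega}}{48} (pole of order 2)
  F(ω) = 2πi·ΣRes = - \frac{i \pi \omega e^{12 \omega}}{24}

Both cases combine into a single formula in |ω|:

F(ω) = - \frac{i \pi \omega e^{- 12 \left|{\omega}\right|}}{24}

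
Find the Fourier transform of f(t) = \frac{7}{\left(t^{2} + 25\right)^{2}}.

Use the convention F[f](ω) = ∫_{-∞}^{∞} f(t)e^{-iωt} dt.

F(ω) = \frac{7 \pi \left(5 \left|{\omega}\right| + 1\right) e^{- 5 \left|{\omega}\right|}}{250}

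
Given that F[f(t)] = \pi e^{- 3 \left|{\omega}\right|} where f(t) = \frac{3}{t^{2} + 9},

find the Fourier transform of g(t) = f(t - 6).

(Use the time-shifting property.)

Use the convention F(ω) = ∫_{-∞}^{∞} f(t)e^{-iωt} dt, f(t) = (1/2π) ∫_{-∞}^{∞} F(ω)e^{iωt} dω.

F[g](ω) = \pi e^{- 6 i \omega - 3 \left|{\omega}\right|}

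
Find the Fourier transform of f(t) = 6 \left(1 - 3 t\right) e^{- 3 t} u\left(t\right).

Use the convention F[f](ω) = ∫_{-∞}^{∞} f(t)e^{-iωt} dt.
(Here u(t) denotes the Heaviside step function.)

F(ω) = \frac{6 i \omega}{- \omega^{2} + 6 i \omega + 9}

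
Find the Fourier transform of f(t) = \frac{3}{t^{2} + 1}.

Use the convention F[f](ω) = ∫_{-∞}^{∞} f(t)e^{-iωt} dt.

F(ω) = 3 \pi e^{- \left|{\omega}\right|}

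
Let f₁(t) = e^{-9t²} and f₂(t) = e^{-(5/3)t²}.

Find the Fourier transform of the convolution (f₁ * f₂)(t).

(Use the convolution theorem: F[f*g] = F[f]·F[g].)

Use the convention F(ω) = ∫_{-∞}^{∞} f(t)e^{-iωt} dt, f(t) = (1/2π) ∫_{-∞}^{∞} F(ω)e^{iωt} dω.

F[f₁*f₂](ω) = \frac{\sqrt{15} \pi e^{- \frac{8 \omega^{2}}{45}}}{15}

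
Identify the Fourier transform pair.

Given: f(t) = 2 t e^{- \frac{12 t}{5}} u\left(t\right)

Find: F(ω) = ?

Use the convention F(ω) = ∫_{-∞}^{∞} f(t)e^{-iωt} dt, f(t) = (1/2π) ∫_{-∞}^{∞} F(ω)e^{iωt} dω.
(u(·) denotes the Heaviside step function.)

F(ω) = \frac{50}{\left(5 i \omega + 12\right)^{2}}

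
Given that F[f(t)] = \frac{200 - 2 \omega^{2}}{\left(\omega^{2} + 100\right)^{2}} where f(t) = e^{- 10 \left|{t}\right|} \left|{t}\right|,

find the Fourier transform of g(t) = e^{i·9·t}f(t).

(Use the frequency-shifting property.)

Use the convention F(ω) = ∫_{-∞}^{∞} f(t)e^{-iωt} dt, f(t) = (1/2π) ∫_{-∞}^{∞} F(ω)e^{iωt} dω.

F[g](ω) = \frac{2 \left(100 - \left(\omega - 9\right)^{2}\right)}{\left(\left(\omega - 9\right)^{2} + 100\right)^{2}}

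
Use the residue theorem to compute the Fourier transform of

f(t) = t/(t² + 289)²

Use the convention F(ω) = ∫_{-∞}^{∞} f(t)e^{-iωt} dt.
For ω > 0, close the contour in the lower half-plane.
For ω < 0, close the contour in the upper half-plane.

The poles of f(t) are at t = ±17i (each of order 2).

Let g(z) = f(z)e^{-iωz}; for large |z| the factor e^{-iωz} decays in the lower half-plane when ω > 0 and in the upper half-plane when ω < 0.

Case ω > 0 (lower half-plane, clockwise contour ⇒ F(ω) = -2πi·ΣRes):
  Res_{z = - 17 i} g(z) = \frac{\omega e^{- 17 \omega}}{68} (pole of order 2)
  F(ω) = -2πi·ΣRes = - \frac{i \pi \omega e^{- 17 \omega}}{34}

Case ω < 0 (upper half-plane, counterclockwise contour ⇒ F(ω) = +2πi·ΣRes):
  Res_{z = 17 i} g(z) = - \frac{\omega e^{17 \omega}}{68} (pole of order 2)
  F(ω) = 2πi·ΣRes = - \frac{i \pi \omega e^{17 \omega}}{34}

Both cases combine into a single formula in |ω|:

F(ω) = - \frac{i \pi \omega e^{- 17 \left|{\omega}\right|}}{34}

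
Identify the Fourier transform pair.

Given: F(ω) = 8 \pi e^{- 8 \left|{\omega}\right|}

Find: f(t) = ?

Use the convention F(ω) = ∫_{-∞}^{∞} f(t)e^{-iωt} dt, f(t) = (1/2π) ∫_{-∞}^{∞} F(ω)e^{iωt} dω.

f(t) = \frac{64}{t^{2} + 64}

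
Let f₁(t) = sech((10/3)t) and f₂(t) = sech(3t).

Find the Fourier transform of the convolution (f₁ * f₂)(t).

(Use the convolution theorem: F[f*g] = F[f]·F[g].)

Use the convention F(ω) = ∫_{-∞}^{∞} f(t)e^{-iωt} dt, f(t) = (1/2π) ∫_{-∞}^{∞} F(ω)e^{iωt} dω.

F[f₁*f₂](ω) = \frac{\pi^{2}}{10 \cosh{\left(\frac{3 \pi \omega}{20} \right)} \cosh{\left(\frac{\pi \omega}{6} \right)}}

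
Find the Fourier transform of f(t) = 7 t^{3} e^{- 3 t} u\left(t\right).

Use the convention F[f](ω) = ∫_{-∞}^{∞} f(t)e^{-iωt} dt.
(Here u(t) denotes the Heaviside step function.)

F(ω) = \frac{42}{\left(i \omega + 3\right)^{4}}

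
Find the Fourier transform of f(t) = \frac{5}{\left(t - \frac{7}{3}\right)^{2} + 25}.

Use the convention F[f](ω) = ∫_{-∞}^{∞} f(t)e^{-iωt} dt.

F(ω) = \pi e^{- \frac{7 i \omega}{3} - 5 \left|{\omega}\right|}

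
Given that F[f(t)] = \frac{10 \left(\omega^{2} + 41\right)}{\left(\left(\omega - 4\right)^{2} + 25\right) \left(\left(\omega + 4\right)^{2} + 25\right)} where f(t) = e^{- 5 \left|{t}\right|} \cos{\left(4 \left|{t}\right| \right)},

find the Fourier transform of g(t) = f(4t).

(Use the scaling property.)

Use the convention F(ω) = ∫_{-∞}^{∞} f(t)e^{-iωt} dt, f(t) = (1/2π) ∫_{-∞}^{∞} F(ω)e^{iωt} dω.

F[g](ω) = \frac{40 \left(\omega^{2} + 656\right)}{\omega^{4} + 288 \omega^{2} + 430336}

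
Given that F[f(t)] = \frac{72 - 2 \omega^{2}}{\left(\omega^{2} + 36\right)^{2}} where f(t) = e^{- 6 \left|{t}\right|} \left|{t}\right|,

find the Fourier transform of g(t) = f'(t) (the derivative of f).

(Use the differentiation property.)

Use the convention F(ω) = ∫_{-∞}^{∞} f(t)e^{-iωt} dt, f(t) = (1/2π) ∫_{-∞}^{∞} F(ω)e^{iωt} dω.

F[g](ω) = - \frac{2 i \omega \left(\omega^{2} - 36\right)}{\left(\omega^{2} + 36\right)^{2}}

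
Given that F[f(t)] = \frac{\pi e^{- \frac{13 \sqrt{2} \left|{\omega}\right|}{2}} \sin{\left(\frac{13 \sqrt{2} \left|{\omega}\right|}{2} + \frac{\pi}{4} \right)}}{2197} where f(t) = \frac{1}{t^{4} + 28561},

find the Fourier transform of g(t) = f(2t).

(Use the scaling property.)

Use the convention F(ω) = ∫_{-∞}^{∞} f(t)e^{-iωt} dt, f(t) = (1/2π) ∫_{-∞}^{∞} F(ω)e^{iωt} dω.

F[g](ω) = \frac{\pi e^{- \frac{13 \sqrt{2} \left|{\omega}\right|}{4}} \sin{\left(\frac{13 \sqrt{2} \left|{\omega}\right|}{4} + \frac{\pi}{4} \right)}}{4394}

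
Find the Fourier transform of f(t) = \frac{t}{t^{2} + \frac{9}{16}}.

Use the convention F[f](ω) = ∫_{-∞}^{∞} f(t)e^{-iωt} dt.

F(ω) = - i \pi e^{- \frac{3 \left|{\omega}\right|}{4}} \operatorname{sign}{\left(\omega \right)}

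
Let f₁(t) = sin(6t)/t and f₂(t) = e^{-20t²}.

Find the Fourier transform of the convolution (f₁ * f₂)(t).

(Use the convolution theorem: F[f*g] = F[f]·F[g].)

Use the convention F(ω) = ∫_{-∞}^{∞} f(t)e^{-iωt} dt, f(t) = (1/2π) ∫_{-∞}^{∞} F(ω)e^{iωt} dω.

F[f₁*f₂](ω) = \begin{cases} \frac{\sqrt{5} \pi^{\frac{3}{2}} e^{- \frac{\omega^{2}}{80}}}{10} & \text{for}\: \omega > -6 \wedge \omega < 6 \\0 & \text{otherwise} \end{cases}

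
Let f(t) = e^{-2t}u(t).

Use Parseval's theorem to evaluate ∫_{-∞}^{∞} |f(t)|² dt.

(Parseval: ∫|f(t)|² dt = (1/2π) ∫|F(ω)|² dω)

∫|f(t)|² dt = \frac{1}{4}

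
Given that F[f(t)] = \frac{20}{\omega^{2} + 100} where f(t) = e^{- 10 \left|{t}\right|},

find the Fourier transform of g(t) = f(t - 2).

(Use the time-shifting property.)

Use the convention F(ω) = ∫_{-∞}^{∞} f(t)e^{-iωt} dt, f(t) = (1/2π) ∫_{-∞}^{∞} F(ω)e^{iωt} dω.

F[g](ω) = \frac{20 e^{- 2 i \omega}}{\omega^{2} + 100}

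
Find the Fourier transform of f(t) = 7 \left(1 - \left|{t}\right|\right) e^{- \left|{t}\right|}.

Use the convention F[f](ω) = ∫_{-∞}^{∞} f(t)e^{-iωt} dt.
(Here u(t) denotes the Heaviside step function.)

F(ω) = \frac{28 \omega^{2}}{\left(\omega^{2} + 1\right)^{2}}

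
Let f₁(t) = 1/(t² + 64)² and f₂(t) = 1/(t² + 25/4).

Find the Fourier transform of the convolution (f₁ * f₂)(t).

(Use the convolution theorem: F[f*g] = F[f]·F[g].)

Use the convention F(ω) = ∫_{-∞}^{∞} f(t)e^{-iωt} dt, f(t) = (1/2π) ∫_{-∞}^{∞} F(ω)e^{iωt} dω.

F[f₁*f₂](ω) = \frac{\pi^{2} \left(8 \left|{\omega}\right| + 1\right) e^{- \frac{21 \left|{\omega}\right|}{2}}}{2560}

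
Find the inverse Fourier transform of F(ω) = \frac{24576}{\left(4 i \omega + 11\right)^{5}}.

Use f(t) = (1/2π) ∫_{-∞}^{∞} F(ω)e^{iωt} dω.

f(t) = t^{4} e^{- \frac{11 t}{4}} u\left(t\right)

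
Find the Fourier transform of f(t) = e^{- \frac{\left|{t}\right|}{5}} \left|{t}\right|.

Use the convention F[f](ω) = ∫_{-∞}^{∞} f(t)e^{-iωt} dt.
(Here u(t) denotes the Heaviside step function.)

F(ω) = \frac{50 \left(1 - 25 \omega^{2}\right)}{\left(25 \omega^{2} + 1\right)^{2}}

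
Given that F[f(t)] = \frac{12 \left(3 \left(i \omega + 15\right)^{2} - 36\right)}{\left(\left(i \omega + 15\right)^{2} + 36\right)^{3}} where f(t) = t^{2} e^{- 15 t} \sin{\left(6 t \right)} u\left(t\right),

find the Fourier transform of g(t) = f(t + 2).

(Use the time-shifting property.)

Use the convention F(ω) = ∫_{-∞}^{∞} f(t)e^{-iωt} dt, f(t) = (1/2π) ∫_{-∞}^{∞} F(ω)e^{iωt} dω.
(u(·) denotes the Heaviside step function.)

F[g](ω) = \frac{36 \left(\left(i \omega + 15\right)^{2} - 12\right) e^{2 i \omega}}{\left(\left(i \omega + 15\right)^{2} + 36\right)^{3}}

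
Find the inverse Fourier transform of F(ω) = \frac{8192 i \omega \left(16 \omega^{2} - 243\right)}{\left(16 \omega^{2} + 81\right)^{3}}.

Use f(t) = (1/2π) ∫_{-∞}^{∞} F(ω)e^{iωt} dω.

f(t) = 8 t e^{- \frac{9 \left|{t}\right|}{4}} \left|{t}\right|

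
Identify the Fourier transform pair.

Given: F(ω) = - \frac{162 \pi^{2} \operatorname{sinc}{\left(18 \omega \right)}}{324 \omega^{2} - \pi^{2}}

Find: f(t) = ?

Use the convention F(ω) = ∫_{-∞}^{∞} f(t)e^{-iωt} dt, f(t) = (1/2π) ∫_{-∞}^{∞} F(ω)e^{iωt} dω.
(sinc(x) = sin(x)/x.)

f(t) = 9 \left(\begin{cases} \frac{\cos{\left(\frac{\pi t}{18} \right)}}{2} + \frac{1}{2} & \text{for}\: \left|{t}\right| < 18 \\0 & \text{otherwise} \end{cases}\right)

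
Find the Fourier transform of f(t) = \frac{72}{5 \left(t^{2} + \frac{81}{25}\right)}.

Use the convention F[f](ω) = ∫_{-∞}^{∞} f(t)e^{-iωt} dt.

F(ω) = 8 \pi e^{- \frac{9 \left|{\omega}\right|}{5}}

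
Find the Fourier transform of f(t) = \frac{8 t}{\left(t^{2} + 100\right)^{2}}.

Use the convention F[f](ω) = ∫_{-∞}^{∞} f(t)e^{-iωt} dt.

F(ω) = - \frac{2 i \pi \omega e^{- 10 \left|{\omega}\right|}}{5}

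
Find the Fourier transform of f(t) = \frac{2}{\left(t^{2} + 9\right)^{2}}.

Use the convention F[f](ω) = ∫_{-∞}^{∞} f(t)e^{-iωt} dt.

F(ω) = \frac{\pi \left(3 \left|{\omega}\right| + 1\right) e^{- 3 \left|{\omega}\right|}}{27}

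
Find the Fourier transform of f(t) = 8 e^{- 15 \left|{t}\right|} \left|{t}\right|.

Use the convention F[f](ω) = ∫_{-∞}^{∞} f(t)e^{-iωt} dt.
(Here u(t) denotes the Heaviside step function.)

F(ω) = \frac{16 \left(225 - \omega^{2}\right)}{\left(\omega^{2} + 225\right)^{2}}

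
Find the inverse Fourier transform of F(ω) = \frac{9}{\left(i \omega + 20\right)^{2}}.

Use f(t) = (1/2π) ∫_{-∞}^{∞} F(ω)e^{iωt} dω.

f(t) = 9 t e^{- 20 t} u\left(t\right)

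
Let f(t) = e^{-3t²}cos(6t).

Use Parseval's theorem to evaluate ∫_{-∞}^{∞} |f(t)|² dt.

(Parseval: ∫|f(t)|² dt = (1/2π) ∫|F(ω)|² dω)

∫|f(t)|² dt = \frac{\sqrt{6} \sqrt{\pi} \left(1 + e^{6}\right)}{12 e^{6}}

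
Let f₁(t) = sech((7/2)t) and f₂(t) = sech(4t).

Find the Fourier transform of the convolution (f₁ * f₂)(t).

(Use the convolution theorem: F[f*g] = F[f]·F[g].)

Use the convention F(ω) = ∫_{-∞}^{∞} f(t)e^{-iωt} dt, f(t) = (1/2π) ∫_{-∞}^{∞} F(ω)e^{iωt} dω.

F[f₁*f₂](ω) = \frac{\pi^{2}}{14 \cosh{\left(\frac{\pi \omega}{8} \right)} \cosh{\left(\frac{\pi \omega}{7} \right)}}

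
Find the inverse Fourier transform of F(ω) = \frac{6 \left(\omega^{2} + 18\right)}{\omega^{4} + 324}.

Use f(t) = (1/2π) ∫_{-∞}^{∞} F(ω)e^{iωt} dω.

f(t) = e^{- 3 \left|{t}\right|} \cos{\left(3 \left|{t}\right| \right)}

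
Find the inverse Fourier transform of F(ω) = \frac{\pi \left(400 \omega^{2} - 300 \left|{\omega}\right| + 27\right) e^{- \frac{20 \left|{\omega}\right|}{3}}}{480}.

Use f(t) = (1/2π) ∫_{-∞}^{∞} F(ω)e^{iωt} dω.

f(t) = \frac{t^{4}}{\left(t^{2} + \frac{400}{9}\right)^{3}}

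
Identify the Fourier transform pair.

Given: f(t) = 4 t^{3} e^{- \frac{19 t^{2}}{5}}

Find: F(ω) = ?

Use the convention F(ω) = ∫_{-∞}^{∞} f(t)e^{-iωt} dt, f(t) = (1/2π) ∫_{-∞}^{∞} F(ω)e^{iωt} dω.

F(ω) = \frac{25 \sqrt{95} i \sqrt{\pi} \omega \left(5 \omega^{2} - 114\right) e^{- \frac{5 \omega^{2}}{76}}}{260642}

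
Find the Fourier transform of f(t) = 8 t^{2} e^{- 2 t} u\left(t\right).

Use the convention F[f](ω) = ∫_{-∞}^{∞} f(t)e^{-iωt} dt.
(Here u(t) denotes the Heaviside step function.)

F(ω) = \frac{16}{\left(i \omega + 2\right)^{3}}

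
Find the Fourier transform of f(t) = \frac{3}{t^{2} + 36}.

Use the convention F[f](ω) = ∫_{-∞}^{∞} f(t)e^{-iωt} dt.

F(ω) = \frac{\pi e^{- 6 \left|{\omega}\right|}}{2}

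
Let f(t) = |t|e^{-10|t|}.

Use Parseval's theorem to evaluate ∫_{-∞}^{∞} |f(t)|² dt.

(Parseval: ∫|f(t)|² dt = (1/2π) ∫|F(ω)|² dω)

∫|f(t)|² dt = \frac{1}{2000}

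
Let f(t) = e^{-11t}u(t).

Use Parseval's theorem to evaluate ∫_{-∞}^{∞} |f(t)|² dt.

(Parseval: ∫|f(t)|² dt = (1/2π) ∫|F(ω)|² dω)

∫|f(t)|² dt = \frac{1}{22}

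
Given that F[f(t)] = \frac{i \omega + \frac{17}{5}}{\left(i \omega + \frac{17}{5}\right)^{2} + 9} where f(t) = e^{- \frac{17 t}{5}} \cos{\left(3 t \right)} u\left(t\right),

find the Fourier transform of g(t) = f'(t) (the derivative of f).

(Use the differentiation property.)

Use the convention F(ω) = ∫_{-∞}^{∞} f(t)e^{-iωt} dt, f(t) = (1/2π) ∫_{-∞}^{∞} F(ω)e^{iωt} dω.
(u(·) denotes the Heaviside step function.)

F[g](ω) = \frac{5 i \omega \left(5 i \omega + 17\right)}{\left(5 i \omega + 17\right)^{2} + 225}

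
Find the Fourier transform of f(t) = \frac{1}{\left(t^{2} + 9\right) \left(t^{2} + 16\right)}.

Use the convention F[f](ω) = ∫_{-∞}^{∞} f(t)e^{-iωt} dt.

F(ω) = \frac{\pi \left(4 e^{\left|{\omega}\right|} - 3\right) e^{- 4 \left|{\omega}\right|}}{84}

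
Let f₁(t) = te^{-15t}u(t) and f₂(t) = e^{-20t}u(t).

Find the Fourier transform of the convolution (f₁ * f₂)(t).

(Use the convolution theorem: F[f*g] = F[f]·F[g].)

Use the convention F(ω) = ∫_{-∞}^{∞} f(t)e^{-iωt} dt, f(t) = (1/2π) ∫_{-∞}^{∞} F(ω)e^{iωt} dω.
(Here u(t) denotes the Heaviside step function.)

F[f₁*f₂](ω) = \frac{1}{\left(i \omega + 15\right)^{2} \left(i \omega + 20\right)}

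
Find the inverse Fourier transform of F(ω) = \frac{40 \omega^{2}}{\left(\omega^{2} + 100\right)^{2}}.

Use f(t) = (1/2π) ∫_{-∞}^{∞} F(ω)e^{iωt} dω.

f(t) = \left(1 - 10 \left|{t}\right|\right) e^{- 10 \left|{t}\right|}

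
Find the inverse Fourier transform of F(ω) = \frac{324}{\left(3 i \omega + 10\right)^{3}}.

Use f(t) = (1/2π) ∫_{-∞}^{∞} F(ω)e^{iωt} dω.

f(t) = 6 t^{2} e^{- \frac{10 t}{3}} u\left(t\right)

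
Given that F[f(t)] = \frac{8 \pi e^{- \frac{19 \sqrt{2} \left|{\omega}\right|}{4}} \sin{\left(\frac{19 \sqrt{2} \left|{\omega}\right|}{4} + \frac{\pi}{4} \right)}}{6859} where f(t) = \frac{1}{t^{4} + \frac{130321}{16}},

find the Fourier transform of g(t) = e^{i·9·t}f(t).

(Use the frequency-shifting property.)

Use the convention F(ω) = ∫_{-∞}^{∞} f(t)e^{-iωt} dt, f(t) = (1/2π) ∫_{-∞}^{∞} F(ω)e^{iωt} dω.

F[g](ω) = \frac{8 \pi e^{- \frac{19 \sqrt{2} \left|{\omega - 9}\right|}{4}} \sin{\left(\frac{19 \sqrt{2} \left|{\omega - 9}\right|}{4} + \frac{\pi}{4} \right)}}{6859}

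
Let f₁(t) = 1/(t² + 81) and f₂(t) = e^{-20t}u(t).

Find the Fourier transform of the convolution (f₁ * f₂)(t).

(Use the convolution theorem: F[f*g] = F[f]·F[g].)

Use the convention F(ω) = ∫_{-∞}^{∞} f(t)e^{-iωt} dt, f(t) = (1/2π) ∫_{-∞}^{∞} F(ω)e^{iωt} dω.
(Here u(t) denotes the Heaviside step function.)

F[f₁*f₂](ω) = \frac{\pi e^{- 9 \left|{\omega}\right|}}{9 \left(i \omega + 20\right)}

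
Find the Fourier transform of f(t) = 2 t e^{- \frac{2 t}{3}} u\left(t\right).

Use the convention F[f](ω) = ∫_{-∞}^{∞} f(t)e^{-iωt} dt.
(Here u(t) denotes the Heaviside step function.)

F(ω) = \frac{18}{\left(3 i \omega + 2\right)^{2}}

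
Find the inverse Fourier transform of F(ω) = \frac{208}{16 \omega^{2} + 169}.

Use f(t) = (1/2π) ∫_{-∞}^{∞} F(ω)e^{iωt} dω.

f(t) = 2 e^{- \frac{13 \left|{t}\right|}{4}}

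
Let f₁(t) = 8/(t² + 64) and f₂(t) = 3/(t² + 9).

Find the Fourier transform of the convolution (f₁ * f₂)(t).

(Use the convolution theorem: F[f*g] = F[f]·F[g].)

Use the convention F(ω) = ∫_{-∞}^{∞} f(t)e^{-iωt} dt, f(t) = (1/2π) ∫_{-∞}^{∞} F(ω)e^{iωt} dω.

F[f₁*f₂](ω) = \pi^{2} e^{- 11 \left|{\omega}\right|}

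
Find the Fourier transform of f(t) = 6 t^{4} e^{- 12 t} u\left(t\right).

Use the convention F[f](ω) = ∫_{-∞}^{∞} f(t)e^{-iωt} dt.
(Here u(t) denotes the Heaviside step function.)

F(ω) = \frac{144}{\left(i \omega + 12\right)^{5}}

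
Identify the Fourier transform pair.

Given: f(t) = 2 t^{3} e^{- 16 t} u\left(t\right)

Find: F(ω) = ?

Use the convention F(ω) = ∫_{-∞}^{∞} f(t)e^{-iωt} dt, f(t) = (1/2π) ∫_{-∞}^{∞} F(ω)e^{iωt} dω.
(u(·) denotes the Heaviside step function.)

F(ω) = \frac{12}{\left(i \omega + 16\right)^{4}}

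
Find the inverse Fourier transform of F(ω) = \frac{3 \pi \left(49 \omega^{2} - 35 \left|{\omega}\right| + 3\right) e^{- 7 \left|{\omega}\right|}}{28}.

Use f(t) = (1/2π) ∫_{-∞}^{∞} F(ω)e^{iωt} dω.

f(t) = \frac{6 t^{4}}{\left(t^{2} + 49\right)^{3}}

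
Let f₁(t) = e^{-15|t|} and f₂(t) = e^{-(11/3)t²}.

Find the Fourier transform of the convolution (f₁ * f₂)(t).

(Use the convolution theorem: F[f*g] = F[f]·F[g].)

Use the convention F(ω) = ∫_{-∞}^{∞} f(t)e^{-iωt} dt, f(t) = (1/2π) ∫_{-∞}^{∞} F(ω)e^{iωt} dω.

F[f₁*f₂](ω) = \frac{30 \sqrt{33} \sqrt{\pi} e^{- \frac{3 \omega^{2}}{44}}}{11 \left(\omega^{2} + 225\right)}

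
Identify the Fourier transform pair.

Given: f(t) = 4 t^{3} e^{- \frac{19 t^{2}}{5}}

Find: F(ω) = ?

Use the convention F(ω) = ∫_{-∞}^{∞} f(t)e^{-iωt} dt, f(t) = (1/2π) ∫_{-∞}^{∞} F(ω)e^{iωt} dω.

F(ω) = \frac{25 \sqrt{95} i \sqrt{\pi} \omega \left(5 \omega^{2} - 114\right) e^{- \frac{5 \omega^{2}}{76}}}{260642}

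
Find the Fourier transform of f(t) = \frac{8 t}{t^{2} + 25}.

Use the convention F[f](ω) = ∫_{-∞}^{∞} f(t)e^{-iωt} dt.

F(ω) = - 8 i \pi e^{- 5 \left|{\omega}\right|} \operatorname{sign}{\left(\omega \right)}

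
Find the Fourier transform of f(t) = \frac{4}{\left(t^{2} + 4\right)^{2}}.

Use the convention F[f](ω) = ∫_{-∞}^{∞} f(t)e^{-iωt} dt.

F(ω) = \frac{\pi \left(2 \left|{\omega}\right| + 1\right) e^{- 2 \left|{\omega}\right|}}{4}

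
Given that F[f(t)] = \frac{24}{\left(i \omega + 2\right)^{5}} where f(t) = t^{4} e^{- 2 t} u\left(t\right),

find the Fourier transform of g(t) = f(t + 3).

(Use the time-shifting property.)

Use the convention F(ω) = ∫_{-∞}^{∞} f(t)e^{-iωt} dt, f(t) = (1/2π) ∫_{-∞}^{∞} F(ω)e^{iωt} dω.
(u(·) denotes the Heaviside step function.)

F[g](ω) = \frac{24 e^{3 i \omega}}{\left(i \omega + 2\right)^{5}}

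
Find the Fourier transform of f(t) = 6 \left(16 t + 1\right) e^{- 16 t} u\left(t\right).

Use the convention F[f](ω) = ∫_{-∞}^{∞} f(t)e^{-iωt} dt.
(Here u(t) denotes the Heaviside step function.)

F(ω) = \frac{6 \left(- i \omega - 32\right)}{\omega^{2} - 32 i \omega - 256}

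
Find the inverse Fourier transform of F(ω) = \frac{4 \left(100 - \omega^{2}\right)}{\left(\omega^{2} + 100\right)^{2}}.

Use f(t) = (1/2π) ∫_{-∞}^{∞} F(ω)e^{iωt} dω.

f(t) = 2 e^{- 10 \left|{t}\right|} \left|{t}\right|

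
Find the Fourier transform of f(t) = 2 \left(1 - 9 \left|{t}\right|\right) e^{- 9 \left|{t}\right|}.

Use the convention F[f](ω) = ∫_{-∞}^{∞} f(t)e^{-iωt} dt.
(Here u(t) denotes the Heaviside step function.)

F(ω) = \frac{72 \omega^{2}}{\left(\omega^{2} + 81\right)^{2}}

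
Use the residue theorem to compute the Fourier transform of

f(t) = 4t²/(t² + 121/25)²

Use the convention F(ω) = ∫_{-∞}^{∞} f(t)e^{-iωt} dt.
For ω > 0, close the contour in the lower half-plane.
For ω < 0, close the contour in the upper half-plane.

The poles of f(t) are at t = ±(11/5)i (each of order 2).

Let g(z) = f(z)e^{-iωz}; for large |z| the factor e^{-iωz} decays in the lower half-plane when ω > 0 and in the upper half-plane when ω < 0.

Case ω > 0 (lower half-plane, clockwise contour ⇒ F(ω) = -2πi·ΣRes):
  Res_{z = - \frac{11 i}{5}} g(z) = i \left(\frac{5}{11} - \omega\right) e^{- \frac{11 \omega}{5}} (pole of order 2)
  F(ω) = -2πi·ΣRes = \frac{2 \pi \left(5 - 11 \omega\right) e^{- \frac{11 \omega}{5}}}{11}

Case ω < 0 (upper half-plane, counterclockwise contour ⇒ F(ω) = +2πi·ΣRes):
  Res_{z = \frac{11 i}{5}} g(z) = i \left(- \omega - \frac{5}{11}\right) e^{\frac{11 \omega}{5}} (pole of order 2)
  F(ω) = 2πi·ΣRes = \frac{2 \pi \left(11 \omega + 5\right) e^{\frac{11 \omega}{5}}}{11}

Both cases combine into a single formula in |ω|:

F(ω) = \frac{2 \pi \left(5 - 11 \left|{\omega}\right|\right) e^{- \frac{11 \left|{\omega}\right|}{5}}}{11}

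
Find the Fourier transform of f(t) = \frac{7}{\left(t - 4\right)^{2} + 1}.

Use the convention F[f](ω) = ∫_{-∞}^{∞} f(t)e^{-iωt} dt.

F(ω) = 7 \pi e^{- 4 i \omega - \left|{\omega}\right|}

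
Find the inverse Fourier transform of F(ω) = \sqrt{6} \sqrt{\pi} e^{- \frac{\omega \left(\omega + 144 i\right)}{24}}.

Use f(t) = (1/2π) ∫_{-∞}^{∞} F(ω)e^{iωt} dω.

f(t) = 6 e^{- 6 \left(t - 6\right)^{2}}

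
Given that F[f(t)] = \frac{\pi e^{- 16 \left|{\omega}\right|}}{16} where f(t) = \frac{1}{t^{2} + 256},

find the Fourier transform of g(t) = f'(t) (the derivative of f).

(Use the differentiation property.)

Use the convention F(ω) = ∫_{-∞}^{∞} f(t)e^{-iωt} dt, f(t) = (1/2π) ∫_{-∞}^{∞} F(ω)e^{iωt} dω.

F[g](ω) = \frac{i \pi \omega e^{- 16 \left|{\omega}\right|}}{16}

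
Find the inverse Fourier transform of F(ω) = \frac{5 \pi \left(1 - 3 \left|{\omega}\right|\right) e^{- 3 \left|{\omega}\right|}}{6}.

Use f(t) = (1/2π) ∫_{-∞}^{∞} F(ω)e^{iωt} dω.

f(t) = \frac{5 t^{2}}{\left(t^{2} + 9\right)^{2}}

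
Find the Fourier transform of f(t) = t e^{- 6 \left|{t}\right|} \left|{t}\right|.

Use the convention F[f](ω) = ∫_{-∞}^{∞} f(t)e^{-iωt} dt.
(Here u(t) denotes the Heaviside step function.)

F(ω) = \frac{4 i \omega \left(\omega^{2} - 108\right)}{\left(\omega^{2} + 36\right)^{3}}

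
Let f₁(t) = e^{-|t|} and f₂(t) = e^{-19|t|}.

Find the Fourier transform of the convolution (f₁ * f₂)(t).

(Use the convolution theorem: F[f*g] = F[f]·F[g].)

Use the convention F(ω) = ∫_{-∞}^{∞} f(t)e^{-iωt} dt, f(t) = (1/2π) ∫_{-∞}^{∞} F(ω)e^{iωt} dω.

F[f₁*f₂](ω) = \frac{76}{\left(\omega^{2} + 1\right) \left(\omega^{2} + 361\right)}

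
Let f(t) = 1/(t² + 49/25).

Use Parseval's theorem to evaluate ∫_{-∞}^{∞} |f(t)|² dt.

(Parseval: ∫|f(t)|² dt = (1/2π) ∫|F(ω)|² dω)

∫|f(t)|² dt = \frac{125 \pi}{686}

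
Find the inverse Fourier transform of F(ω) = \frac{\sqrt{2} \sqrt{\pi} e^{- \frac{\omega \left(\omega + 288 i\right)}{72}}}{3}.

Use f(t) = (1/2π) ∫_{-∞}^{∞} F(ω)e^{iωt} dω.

f(t) = 2 e^{- 18 \left(t - 4\right)^{2}}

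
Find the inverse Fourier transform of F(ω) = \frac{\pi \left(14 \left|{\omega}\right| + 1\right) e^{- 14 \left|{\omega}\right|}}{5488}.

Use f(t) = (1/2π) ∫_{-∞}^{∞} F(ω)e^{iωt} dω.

f(t) = \frac{1}{\left(t^{2} + 196\right)^{2}}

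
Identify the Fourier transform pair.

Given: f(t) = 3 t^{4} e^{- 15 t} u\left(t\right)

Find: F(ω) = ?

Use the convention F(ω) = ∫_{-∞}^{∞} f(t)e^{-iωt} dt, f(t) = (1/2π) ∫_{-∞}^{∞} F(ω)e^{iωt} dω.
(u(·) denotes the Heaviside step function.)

F(ω) = \frac{72}{\left(i \omega + 15\right)^{5}}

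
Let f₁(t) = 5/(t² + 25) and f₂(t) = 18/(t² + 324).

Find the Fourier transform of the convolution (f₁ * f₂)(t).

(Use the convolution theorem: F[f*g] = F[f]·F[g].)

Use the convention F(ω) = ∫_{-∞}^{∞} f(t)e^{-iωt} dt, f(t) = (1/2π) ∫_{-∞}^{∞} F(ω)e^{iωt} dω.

F[f₁*f₂](ω) = \pi^{2} e^{- 23 \left|{\omega}\right|}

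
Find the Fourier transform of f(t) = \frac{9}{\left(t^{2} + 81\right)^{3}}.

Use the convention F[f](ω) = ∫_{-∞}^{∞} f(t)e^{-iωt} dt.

F(ω) = \frac{\pi \left(27 \omega^{2} + 9 \left|{\omega}\right| + 1\right) e^{- 9 \left|{\omega}\right|}}{17496}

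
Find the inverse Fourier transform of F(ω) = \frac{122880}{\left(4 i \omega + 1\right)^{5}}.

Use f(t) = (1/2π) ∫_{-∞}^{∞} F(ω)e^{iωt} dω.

f(t) = 5 t^{4} e^{- \frac{t}{4}} u\left(t\right)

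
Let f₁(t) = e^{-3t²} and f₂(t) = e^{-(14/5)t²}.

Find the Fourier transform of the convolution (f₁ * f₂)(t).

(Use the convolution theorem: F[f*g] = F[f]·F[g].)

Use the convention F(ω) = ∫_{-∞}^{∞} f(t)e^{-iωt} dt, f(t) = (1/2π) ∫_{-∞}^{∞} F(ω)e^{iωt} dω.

F[f₁*f₂](ω) = \frac{\sqrt{210} \pi e^{- \frac{29 \omega^{2}}{168}}}{42}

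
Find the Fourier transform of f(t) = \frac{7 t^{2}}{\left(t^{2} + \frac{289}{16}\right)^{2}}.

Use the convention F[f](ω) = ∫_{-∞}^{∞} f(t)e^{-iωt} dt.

F(ω) = \frac{7 \pi \left(4 - 17 \left|{\omega}\right|\right) e^{- \frac{17 \left|{\omega}\right|}{4}}}{34}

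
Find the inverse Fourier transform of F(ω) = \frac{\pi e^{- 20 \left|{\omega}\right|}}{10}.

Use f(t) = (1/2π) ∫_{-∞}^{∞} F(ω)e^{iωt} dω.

f(t) = \frac{2}{t^{2} + 400}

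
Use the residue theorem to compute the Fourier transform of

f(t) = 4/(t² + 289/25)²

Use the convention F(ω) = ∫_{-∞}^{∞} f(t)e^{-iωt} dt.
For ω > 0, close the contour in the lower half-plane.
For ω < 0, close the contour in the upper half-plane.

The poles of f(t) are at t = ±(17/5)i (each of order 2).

Let g(z) = f(z)e^{-iωz}; for large |z| the factor e^{-iωz} decays in the lower half-plane when ω > 0 and in the upper half-plane when ω < 0.

Case ω > 0 (lower half-plane, clockwise contour ⇒ F(ω) = -2πi·ΣRes):
  Res_{z = - \frac{17 i}{5}} g(z) = \frac{25 i \left(17 \omega + 5\right) e^{- \frac{17 \omega}{5}}}{4913} (pole of order 2)
  F(ω) = -2πi·ΣRes = \frac{50 \pi \left(17 \omega + 5\right) e^{- \frac{17 \omega}{5}}}{4913}

Case ω < 0 (upper half-plane, counterclockwise contour ⇒ F(ω) = +2πi·ΣRes):
  Res_{z = \frac{17 i}{5}} g(z) = \frac{25 i \left(17 \omega - 5\right) e^{\frac{17 \omega}{5}}}{4913} (pole of order 2)
  F(ω) = 2πi·ΣRes = \frac{50 \pi \left(5 - 17 \omega\right) e^{\frac{17 \omega}{5}}}{4913}

Both cases combine into a single formula in |ω|:

F(ω) = \frac{50 \pi \left(17 \left|{\omega}\right| + 5\right) e^{- \frac{17 \left|{\omega}\right|}{5}}}{4913}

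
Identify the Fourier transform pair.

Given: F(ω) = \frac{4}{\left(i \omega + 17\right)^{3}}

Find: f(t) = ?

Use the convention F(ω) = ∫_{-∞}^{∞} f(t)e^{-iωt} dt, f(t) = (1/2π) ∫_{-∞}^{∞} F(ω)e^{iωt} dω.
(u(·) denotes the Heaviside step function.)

f(t) = 2 t^{2} e^{- 17 t} u\left(t\right)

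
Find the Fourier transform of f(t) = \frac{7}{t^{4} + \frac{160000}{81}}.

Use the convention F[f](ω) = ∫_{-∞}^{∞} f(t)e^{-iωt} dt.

F(ω) = \frac{189 \pi e^{- \frac{10 \sqrt{2} \left|{\omega}\right|}{3}} \sin{\left(\frac{10 \sqrt{2} \left|{\omega}\right|}{3} + \frac{\pi}{4} \right)}}{8000}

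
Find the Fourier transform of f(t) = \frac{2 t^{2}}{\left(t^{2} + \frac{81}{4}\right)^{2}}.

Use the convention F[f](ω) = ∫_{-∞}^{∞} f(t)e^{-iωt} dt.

F(ω) = \frac{\pi \left(2 - 9 \left|{\omega}\right|\right) e^{- \frac{9 \left|{\omega}\right|}{2}}}{9}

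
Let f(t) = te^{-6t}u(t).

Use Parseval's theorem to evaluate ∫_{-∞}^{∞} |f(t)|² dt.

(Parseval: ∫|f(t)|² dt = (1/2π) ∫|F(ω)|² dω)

∫|f(t)|² dt = \frac{1}{864}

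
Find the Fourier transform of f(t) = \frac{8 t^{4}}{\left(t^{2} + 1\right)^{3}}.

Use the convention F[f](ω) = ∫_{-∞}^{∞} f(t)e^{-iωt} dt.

F(ω) = \pi \left(\omega^{2} - 5 \left|{\omega}\right| + 3\right) e^{- \left|{\omega}\right|}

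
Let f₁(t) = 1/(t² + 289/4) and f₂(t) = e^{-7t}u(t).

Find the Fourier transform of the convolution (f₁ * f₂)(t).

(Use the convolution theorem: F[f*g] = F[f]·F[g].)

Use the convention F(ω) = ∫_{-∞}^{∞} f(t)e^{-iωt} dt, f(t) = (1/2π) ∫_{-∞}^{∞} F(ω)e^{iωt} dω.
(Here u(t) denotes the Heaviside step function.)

F[f₁*f₂](ω) = \frac{2 \pi e^{- \frac{17 \left|{\omega}\right|}{2}}}{17 \left(i \omega + 7\right)}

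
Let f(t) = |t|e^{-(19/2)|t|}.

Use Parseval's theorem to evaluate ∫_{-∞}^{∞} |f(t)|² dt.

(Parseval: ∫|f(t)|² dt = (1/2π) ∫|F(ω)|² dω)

∫|f(t)|² dt = \frac{4}{6859}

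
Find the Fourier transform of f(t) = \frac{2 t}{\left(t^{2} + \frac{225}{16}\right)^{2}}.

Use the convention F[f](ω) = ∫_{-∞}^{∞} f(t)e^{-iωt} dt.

F(ω) = - \frac{4 i \pi \omega e^{- \frac{15 \left|{\omega}\right|}{4}}}{15}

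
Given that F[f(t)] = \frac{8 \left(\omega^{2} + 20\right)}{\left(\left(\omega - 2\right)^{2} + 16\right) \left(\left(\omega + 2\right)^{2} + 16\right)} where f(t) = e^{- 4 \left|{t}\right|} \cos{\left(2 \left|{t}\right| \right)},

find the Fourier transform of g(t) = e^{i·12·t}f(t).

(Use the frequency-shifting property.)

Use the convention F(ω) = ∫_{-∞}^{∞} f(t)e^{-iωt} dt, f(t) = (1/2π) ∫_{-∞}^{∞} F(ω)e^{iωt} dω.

F[g](ω) = \frac{8 \left(\left(\omega - 12\right)^{2} + 20\right)}{\left(\left(\omega - 14\right)^{2} + 16\right) \left(\left(\omega - 10\right)^{2} + 16\right)}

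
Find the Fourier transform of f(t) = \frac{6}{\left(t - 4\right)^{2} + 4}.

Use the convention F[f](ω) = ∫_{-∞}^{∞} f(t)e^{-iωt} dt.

F(ω) = 3 \pi e^{- 4 i \omega - 2 \left|{\omega}\right|}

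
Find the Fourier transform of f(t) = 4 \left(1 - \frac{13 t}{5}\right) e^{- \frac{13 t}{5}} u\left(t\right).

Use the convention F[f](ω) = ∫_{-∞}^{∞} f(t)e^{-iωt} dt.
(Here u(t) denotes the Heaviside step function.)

F(ω) = \frac{100 i \omega}{- 25 \omega^{2} + 130 i \omega + 169}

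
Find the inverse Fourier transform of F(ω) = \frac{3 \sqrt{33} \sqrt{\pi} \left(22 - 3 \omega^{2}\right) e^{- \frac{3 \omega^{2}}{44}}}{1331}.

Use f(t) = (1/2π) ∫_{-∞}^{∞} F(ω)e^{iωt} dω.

f(t) = 4 t^{2} e^{- \frac{11 t^{2}}{3}}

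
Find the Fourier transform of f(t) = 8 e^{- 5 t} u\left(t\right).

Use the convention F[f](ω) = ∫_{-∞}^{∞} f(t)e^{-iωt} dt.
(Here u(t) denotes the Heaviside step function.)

F(ω) = \frac{8}{i \omega + 5}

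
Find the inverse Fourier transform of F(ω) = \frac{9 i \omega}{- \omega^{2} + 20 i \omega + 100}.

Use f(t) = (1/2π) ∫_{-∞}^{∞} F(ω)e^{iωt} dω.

f(t) = 9 \left(1 - 10 t\right) e^{- 10 t} u\left(t\right)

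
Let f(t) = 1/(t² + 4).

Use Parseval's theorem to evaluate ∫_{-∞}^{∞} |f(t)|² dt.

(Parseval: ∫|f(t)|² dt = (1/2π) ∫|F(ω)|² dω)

∫|f(t)|² dt = \frac{\pi}{16}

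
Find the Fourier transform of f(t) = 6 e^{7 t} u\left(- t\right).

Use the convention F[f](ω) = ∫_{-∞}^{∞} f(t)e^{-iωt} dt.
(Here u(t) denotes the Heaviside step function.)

F(ω) = - \frac{6}{i \omega - 7}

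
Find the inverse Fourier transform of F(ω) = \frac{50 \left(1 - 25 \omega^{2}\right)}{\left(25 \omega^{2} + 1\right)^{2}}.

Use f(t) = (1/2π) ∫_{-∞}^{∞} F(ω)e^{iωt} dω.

f(t) = e^{- \frac{\left|{t}\right|}{5}} \left|{t}\right|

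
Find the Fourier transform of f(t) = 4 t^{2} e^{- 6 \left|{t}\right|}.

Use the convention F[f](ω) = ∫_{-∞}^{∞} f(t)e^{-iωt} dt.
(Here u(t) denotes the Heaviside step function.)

F(ω) = \frac{288 \left(12 - \omega^{2}\right)}{\left(\omega^{2} + 36\right)^{3}}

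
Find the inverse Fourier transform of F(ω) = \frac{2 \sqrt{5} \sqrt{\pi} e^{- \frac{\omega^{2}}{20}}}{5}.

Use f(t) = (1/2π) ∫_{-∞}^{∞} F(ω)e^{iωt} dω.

f(t) = 2 e^{- 5 t^{2}}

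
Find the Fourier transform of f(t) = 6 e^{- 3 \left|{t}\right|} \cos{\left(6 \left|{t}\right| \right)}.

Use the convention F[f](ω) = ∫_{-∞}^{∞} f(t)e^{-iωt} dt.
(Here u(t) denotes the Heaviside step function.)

F(ω) = \frac{36 \left(\omega^{2} + 45\right)}{\omega^{4} - 54 \omega^{2} + 2025}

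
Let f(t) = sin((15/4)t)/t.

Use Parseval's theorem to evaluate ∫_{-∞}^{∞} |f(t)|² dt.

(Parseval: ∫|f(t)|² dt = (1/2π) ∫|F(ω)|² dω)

∫|f(t)|² dt = \frac{15 \pi}{4}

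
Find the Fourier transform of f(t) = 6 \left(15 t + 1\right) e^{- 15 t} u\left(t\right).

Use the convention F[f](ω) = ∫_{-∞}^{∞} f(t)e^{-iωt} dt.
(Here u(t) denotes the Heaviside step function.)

F(ω) = \frac{6 \left(- i \omega - 30\right)}{\omega^{2} - 30 i \omega - 225}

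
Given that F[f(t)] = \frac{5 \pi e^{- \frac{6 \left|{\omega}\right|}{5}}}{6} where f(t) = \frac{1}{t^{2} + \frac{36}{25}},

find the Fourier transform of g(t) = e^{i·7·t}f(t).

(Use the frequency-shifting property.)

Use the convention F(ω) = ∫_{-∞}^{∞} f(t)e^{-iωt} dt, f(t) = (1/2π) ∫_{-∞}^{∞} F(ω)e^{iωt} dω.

F[g](ω) = \frac{5 \pi e^{- \frac{6 \left|{\omega - 7}\right|}{5}}}{6}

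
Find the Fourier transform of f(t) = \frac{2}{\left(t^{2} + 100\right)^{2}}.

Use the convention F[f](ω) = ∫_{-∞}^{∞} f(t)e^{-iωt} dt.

F(ω) = \frac{\pi \left(10 \left|{\omega}\right| + 1\right) e^{- 10 \left|{\omega}\right|}}{1000}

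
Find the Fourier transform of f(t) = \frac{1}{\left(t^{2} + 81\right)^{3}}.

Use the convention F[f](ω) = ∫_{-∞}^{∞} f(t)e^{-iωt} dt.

F(ω) = \frac{\pi \left(27 \omega^{2} + 9 \left|{\omega}\right| + 1\right) e^{- 9 \left|{\omega}\right|}}{157464}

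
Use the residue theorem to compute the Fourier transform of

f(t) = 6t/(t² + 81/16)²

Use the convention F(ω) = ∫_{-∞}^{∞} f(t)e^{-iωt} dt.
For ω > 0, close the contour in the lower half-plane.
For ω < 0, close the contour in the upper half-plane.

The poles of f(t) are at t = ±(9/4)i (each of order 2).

Let g(z) = f(z)e^{-iωz}; for large |z| the factor e^{-iωz} decays in the lower half-plane when ω > 0 and in the upper half-plane when ω < 0.

Case ω > 0 (lower half-plane, clockwise contour ⇒ F(ω) = -2πi·ΣRes):
  Res_{z = - \frac{9 i}{4}} g(z) = \frac{2 \omega e^{- \frac{9 \omega}{4}}}{3} (pole of order 2)
  F(ω) = -2πi·ΣRes = - \frac{4 i \pi \omega e^{- \frac{9 \omega}{4}}}{3}

Case ω < 0 (upper half-plane, counterclockwise contour ⇒ F(ω) = +2πi·ΣRes):
  Res_{z = \frac{9 i}{4}} g(z) = - \frac{2 \omega e^{\frac{9 \omega}{4}}}{3} (pole of order 2)
  F(ω) = 2πi·ΣRes = - \frac{4 i \pi \omega e^{\frac{9 \omega}{4}}}{3}

Both cases combine into a single formula in |ω|:

F(ω) = - \frac{4 i \pi \omega e^{- \frac{9 \left|{\omega}\right|}{4}}}{3}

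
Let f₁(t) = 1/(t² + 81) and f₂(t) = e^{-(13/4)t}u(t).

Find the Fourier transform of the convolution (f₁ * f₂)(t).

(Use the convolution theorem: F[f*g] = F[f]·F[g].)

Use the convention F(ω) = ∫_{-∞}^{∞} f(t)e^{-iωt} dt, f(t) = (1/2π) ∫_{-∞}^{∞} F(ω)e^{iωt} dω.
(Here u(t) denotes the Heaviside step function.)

F[f₁*f₂](ω) = \frac{4 \pi e^{- 9 \left|{\omega}\right|}}{9 \left(4 i \omega + 13\right)}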